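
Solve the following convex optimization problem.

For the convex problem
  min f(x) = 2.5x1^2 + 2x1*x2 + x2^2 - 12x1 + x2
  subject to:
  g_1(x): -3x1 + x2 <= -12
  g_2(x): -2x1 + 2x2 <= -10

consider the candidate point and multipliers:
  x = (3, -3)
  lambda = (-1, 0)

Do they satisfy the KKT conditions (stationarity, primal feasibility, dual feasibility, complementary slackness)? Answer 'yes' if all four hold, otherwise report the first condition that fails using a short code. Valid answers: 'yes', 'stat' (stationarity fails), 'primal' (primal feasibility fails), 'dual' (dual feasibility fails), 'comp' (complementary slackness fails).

Gradient of f: grad f(x) = Q x + c = (-3, 1)
Constraint values g_i(x) = a_i^T x - b_i:
  g_1((3, -3)) = 0
  g_2((3, -3)) = -2
Stationarity residual: grad f(x) + sum_i lambda_i a_i = (0, 0)
  -> stationarity OK
Primal feasibility (all g_i <= 0): OK
Dual feasibility (all lambda_i >= 0): FAILS
Complementary slackness (lambda_i * g_i(x) = 0 for all i): OK

Verdict: the first failing condition is dual_feasibility -> dual.

dual


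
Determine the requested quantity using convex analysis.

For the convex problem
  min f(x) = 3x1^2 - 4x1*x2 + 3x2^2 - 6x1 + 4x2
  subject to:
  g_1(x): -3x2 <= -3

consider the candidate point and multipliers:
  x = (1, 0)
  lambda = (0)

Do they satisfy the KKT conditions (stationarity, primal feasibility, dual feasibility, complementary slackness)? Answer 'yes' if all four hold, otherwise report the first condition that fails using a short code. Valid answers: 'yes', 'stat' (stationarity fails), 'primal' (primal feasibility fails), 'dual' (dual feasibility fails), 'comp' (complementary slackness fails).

Gradient of f: grad f(x) = Q x + c = (0, 0)
Constraint values g_i(x) = a_i^T x - b_i:
  g_1((1, 0)) = 3
Stationarity residual: grad f(x) + sum_i lambda_i a_i = (0, 0)
  -> stationarity OK
Primal feasibility (all g_i <= 0): FAILS
Dual feasibility (all lambda_i >= 0): OK
Complementary slackness (lambda_i * g_i(x) = 0 for all i): OK

Verdict: the first failing condition is primal_feasibility -> primal.

primal


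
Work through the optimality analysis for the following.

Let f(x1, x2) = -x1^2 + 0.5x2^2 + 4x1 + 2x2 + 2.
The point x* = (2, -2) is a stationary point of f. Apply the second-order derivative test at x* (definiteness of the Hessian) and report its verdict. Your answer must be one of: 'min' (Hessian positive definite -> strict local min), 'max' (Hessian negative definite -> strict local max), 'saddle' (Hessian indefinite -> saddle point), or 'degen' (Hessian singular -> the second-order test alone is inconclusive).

Compute the Hessian H = grad^2 f:
  H = [[-2, 0], [0, 1]]
Verify stationarity: grad f(x*) = H x* + g = (0, 0).
Eigenvalues of H: -2, 1.
Eigenvalues have mixed signs, so H is indefinite -> x* is a saddle point.

saddle


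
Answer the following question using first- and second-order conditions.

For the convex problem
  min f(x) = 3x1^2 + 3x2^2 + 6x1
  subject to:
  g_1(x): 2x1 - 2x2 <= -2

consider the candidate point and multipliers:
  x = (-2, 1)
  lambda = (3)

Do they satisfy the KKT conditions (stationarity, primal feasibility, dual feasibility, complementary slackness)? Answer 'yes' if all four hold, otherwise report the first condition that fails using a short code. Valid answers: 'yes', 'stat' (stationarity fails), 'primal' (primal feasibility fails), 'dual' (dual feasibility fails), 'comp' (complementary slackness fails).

Gradient of f: grad f(x) = Q x + c = (-6, 6)
Constraint values g_i(x) = a_i^T x - b_i:
  g_1((-2, 1)) = -4
Stationarity residual: grad f(x) + sum_i lambda_i a_i = (0, 0)
  -> stationarity OK
Primal feasibility (all g_i <= 0): OK
Dual feasibility (all lambda_i >= 0): OK
Complementary slackness (lambda_i * g_i(x) = 0 for all i): FAILS

Verdict: the first failing condition is complementary_slackness -> comp.

comp


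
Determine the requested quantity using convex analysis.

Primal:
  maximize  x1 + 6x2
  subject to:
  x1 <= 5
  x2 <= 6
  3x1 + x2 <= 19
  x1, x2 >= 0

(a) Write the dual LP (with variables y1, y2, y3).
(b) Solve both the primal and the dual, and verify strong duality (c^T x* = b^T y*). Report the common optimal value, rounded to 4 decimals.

The standard primal-dual pair for 'max c^T x s.t. A x <= b, x >= 0' is:
  Dual:  min b^T y  s.t.  A^T y >= c,  y >= 0.

So the dual LP is:
  minimize  5y1 + 6y2 + 19y3
  subject to:
    y1 + 3y3 >= 1
    y2 + y3 >= 6
    y1, y2, y3 >= 0

Solving the primal: x* = (4.3333, 6).
  primal value c^T x* = 40.3333.
Solving the dual: y* = (0, 5.6667, 0.3333).
  dual value b^T y* = 40.3333.
Strong duality: c^T x* = b^T y*. Confirmed.

40.3333


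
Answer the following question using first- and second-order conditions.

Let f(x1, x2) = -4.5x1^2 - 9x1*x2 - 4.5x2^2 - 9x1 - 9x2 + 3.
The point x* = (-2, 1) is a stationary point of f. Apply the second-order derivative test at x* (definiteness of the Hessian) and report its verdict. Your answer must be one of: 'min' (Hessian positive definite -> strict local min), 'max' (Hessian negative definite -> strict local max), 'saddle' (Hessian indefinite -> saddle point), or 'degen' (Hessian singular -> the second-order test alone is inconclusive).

Compute the Hessian H = grad^2 f:
  H = [[-9, -9], [-9, -9]]
Verify stationarity: grad f(x*) = H x* + g = (0, 0).
Eigenvalues of H: -18, 0.
H has a zero eigenvalue (singular; negative semidefinite but not definite), so H is neither positive definite, negative definite, nor indefinite. The second-order test alone is inconclusive -> degen.
(Indeed, f is constant along the null direction of H through x*, so x* is not a strict local extremum.)

degen


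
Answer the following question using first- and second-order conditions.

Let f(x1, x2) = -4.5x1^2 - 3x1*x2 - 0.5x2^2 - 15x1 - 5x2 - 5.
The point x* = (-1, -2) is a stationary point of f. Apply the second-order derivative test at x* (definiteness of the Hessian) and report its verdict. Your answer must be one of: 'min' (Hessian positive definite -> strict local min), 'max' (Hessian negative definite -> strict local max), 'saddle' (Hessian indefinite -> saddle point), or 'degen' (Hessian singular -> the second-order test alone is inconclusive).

Compute the Hessian H = grad^2 f:
  H = [[-9, -3], [-3, -1]]
Verify stationarity: grad f(x*) = H x* + g = (0, 0).
Eigenvalues of H: -10, 0.
H has a zero eigenvalue (singular; negative semidefinite but not definite), so H is neither positive definite, negative definite, nor indefinite. The second-order test alone is inconclusive -> degen.
(Indeed, f is constant along the null direction of H through x*, so x* is not a strict local extremum.)

degen


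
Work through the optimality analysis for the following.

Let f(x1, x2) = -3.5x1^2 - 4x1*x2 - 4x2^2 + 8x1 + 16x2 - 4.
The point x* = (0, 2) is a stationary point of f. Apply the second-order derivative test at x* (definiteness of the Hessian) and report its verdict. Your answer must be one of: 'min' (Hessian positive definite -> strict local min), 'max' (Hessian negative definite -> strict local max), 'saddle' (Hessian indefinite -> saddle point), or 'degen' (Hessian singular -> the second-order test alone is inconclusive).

Compute the Hessian H = grad^2 f:
  H = [[-7, -4], [-4, -8]]
Verify stationarity: grad f(x*) = H x* + g = (0, 0).
Eigenvalues of H: -11.5311, -3.4689.
Both eigenvalues < 0, so H is negative definite -> x* is a strict local max.

max


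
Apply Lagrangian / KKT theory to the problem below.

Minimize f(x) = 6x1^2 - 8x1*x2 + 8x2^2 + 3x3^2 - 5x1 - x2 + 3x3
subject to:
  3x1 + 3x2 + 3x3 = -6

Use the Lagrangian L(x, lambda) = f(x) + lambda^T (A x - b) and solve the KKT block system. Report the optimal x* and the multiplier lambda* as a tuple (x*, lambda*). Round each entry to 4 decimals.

Form the Lagrangian:
  L(x, lambda) = (1/2) x^T Q x + c^T x + lambda^T (A x - b)
Stationarity (grad_x L = 0): Q x + c + A^T lambda = 0.
Primal feasibility: A x = b.

This gives the KKT block system:
  [ Q   A^T ] [ x     ]   [-c ]
  [ A    0  ] [ lambda ] = [ b ]

Solving the linear system:
  x*      = (-0.2653, -0.3878, -1.3469)
  lambda* = (1.6939)
  f(x*)   = 3.9184

x* = (-0.2653, -0.3878, -1.3469), lambda* = (1.6939)


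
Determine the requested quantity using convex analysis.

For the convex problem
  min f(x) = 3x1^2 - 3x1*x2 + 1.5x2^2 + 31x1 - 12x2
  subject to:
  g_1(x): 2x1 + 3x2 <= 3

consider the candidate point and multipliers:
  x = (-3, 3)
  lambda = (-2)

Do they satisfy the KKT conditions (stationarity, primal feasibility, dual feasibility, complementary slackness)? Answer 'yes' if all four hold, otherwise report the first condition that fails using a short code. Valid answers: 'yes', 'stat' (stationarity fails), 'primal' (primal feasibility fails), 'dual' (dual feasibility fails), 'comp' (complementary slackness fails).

Gradient of f: grad f(x) = Q x + c = (4, 6)
Constraint values g_i(x) = a_i^T x - b_i:
  g_1((-3, 3)) = 0
Stationarity residual: grad f(x) + sum_i lambda_i a_i = (0, 0)
  -> stationarity OK
Primal feasibility (all g_i <= 0): OK
Dual feasibility (all lambda_i >= 0): FAILS
Complementary slackness (lambda_i * g_i(x) = 0 for all i): OK

Verdict: the first failing condition is dual_feasibility -> dual.

dual


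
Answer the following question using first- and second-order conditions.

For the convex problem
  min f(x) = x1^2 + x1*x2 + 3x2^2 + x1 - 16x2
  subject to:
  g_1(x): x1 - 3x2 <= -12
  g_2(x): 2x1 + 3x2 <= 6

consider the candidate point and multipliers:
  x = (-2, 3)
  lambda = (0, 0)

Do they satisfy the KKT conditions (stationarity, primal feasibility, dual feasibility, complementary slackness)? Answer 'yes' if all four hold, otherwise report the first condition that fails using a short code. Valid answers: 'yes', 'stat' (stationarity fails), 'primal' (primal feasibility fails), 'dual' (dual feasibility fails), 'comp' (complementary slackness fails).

Gradient of f: grad f(x) = Q x + c = (0, 0)
Constraint values g_i(x) = a_i^T x - b_i:
  g_1((-2, 3)) = 1
  g_2((-2, 3)) = -1
Stationarity residual: grad f(x) + sum_i lambda_i a_i = (0, 0)
  -> stationarity OK
Primal feasibility (all g_i <= 0): FAILS
Dual feasibility (all lambda_i >= 0): OK
Complementary slackness (lambda_i * g_i(x) = 0 for all i): OK

Verdict: the first failing condition is primal_feasibility -> primal.

primal


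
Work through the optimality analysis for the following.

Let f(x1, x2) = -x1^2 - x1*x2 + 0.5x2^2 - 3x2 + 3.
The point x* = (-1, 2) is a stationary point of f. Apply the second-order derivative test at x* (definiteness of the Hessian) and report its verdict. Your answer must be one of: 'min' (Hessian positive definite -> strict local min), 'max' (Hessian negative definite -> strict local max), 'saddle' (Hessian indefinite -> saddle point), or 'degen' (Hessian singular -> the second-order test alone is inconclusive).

Compute the Hessian H = grad^2 f:
  H = [[-2, -1], [-1, 1]]
Verify stationarity: grad f(x*) = H x* + g = (0, 0).
Eigenvalues of H: -2.3028, 1.3028.
Eigenvalues have mixed signs, so H is indefinite -> x* is a saddle point.

saddle


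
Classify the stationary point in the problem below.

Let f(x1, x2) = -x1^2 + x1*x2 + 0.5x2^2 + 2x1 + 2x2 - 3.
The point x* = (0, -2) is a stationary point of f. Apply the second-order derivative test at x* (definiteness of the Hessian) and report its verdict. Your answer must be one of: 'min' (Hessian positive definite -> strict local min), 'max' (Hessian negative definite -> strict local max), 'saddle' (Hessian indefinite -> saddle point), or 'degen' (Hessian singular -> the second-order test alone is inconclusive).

Compute the Hessian H = grad^2 f:
  H = [[-2, 1], [1, 1]]
Verify stationarity: grad f(x*) = H x* + g = (0, 0).
Eigenvalues of H: -2.3028, 1.3028.
Eigenvalues have mixed signs, so H is indefinite -> x* is a saddle point.

saddle


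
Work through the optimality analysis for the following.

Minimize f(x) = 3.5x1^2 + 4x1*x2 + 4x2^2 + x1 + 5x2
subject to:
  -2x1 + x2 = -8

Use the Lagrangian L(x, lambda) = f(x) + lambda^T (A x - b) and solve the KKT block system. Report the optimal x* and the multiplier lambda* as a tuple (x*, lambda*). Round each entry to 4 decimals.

Form the Lagrangian:
  L(x, lambda) = (1/2) x^T Q x + c^T x + lambda^T (A x - b)
Stationarity (grad_x L = 0): Q x + c + A^T lambda = 0.
Primal feasibility: A x = b.

This gives the KKT block system:
  [ Q   A^T ] [ x     ]   [-c ]
  [ A    0  ] [ lambda ] = [ b ]

Solving the linear system:
  x*      = (2.7091, -2.5818)
  lambda* = (4.8182)
  f(x*)   = 14.1727

x* = (2.7091, -2.5818), lambda* = (4.8182)


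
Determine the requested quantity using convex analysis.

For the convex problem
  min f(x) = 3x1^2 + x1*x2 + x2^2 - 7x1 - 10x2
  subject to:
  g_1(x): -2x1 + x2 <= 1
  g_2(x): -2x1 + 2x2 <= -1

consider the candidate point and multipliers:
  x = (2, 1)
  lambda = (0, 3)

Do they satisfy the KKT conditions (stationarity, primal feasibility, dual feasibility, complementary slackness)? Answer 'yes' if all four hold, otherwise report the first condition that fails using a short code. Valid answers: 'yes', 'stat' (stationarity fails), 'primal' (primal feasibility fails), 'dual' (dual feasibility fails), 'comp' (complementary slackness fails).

Gradient of f: grad f(x) = Q x + c = (6, -6)
Constraint values g_i(x) = a_i^T x - b_i:
  g_1((2, 1)) = -4
  g_2((2, 1)) = -1
Stationarity residual: grad f(x) + sum_i lambda_i a_i = (0, 0)
  -> stationarity OK
Primal feasibility (all g_i <= 0): OK
Dual feasibility (all lambda_i >= 0): OK
Complementary slackness (lambda_i * g_i(x) = 0 for all i): FAILS

Verdict: the first failing condition is complementary_slackness -> comp.

comp


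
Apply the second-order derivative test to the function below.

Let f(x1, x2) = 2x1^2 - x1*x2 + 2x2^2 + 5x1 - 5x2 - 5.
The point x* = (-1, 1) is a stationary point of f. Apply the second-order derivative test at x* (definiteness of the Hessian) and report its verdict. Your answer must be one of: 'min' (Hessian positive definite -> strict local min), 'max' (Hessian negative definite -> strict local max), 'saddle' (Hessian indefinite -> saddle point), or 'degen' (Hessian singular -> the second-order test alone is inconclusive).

Compute the Hessian H = grad^2 f:
  H = [[4, -1], [-1, 4]]
Verify stationarity: grad f(x*) = H x* + g = (0, 0).
Eigenvalues of H: 3, 5.
Both eigenvalues > 0, so H is positive definite -> x* is a strict local min.

min


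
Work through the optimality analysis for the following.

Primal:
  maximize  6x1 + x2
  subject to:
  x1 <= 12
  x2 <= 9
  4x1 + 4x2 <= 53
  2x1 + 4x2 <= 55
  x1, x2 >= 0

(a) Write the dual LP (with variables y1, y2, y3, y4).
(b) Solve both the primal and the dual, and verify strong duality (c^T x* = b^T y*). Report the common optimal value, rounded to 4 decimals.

The standard primal-dual pair for 'max c^T x s.t. A x <= b, x >= 0' is:
  Dual:  min b^T y  s.t.  A^T y >= c,  y >= 0.

So the dual LP is:
  minimize  12y1 + 9y2 + 53y3 + 55y4
  subject to:
    y1 + 4y3 + 2y4 >= 6
    y2 + 4y3 + 4y4 >= 1
    y1, y2, y3, y4 >= 0

Solving the primal: x* = (12, 1.25).
  primal value c^T x* = 73.25.
Solving the dual: y* = (5, 0, 0.25, 0).
  dual value b^T y* = 73.25.
Strong duality: c^T x* = b^T y*. Confirmed.

73.25


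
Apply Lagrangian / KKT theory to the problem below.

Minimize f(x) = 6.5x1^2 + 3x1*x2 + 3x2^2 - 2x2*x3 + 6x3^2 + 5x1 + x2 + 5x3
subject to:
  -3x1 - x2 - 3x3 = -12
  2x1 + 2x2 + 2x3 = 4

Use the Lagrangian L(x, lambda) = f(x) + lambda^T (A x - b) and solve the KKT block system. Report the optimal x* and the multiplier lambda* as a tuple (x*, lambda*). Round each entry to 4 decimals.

Form the Lagrangian:
  L(x, lambda) = (1/2) x^T Q x + c^T x + lambda^T (A x - b)
Stationarity (grad_x L = 0): Q x + c + A^T lambda = 0.
Primal feasibility: A x = b.

This gives the KKT block system:
  [ Q   A^T ] [ x     ]   [-c ]
  [ A    0  ] [ lambda ] = [ b ]

Solving the linear system:
  x*      = (3, -3, 2)
  lambda* = (23.5, 17.75)
  f(x*)   = 116.5

x* = (3, -3, 2), lambda* = (23.5, 17.75)


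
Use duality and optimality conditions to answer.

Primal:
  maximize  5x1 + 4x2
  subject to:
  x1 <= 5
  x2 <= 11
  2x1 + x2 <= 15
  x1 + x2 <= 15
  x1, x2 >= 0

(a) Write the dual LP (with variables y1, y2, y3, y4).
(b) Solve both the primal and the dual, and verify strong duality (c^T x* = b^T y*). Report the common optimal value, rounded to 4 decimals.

The standard primal-dual pair for 'max c^T x s.t. A x <= b, x >= 0' is:
  Dual:  min b^T y  s.t.  A^T y >= c,  y >= 0.

So the dual LP is:
  minimize  5y1 + 11y2 + 15y3 + 15y4
  subject to:
    y1 + 2y3 + y4 >= 5
    y2 + y3 + y4 >= 4
    y1, y2, y3, y4 >= 0

Solving the primal: x* = (2, 11).
  primal value c^T x* = 54.
Solving the dual: y* = (0, 1.5, 2.5, 0).
  dual value b^T y* = 54.
Strong duality: c^T x* = b^T y*. Confirmed.

54


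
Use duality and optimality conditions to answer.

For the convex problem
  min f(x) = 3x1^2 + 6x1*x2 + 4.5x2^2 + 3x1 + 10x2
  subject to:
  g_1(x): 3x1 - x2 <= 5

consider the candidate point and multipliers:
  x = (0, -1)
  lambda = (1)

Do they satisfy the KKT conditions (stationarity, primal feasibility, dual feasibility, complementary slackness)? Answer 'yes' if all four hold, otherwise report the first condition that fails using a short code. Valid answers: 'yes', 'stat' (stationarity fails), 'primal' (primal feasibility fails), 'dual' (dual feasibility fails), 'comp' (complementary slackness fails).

Gradient of f: grad f(x) = Q x + c = (-3, 1)
Constraint values g_i(x) = a_i^T x - b_i:
  g_1((0, -1)) = -4
Stationarity residual: grad f(x) + sum_i lambda_i a_i = (0, 0)
  -> stationarity OK
Primal feasibility (all g_i <= 0): OK
Dual feasibility (all lambda_i >= 0): OK
Complementary slackness (lambda_i * g_i(x) = 0 for all i): FAILS

Verdict: the first failing condition is complementary_slackness -> comp.

comp


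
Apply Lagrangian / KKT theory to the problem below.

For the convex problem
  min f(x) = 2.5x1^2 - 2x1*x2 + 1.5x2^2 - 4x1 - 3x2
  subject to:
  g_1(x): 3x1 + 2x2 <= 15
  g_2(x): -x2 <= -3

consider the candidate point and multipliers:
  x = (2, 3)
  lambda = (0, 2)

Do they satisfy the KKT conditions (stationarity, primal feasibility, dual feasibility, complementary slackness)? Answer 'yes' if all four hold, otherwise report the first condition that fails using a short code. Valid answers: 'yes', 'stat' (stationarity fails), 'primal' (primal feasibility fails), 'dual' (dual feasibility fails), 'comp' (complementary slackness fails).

Gradient of f: grad f(x) = Q x + c = (0, 2)
Constraint values g_i(x) = a_i^T x - b_i:
  g_1((2, 3)) = -3
  g_2((2, 3)) = 0
Stationarity residual: grad f(x) + sum_i lambda_i a_i = (0, 0)
  -> stationarity OK
Primal feasibility (all g_i <= 0): OK
Dual feasibility (all lambda_i >= 0): OK
Complementary slackness (lambda_i * g_i(x) = 0 for all i): OK

Verdict: yes, KKT holds.

yes


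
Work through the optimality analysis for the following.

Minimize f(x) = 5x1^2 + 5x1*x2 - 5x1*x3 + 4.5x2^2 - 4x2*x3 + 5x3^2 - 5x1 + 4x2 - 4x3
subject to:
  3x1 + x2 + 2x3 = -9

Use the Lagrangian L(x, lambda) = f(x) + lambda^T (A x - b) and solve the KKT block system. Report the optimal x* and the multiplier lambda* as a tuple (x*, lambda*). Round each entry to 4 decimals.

Form the Lagrangian:
  L(x, lambda) = (1/2) x^T Q x + c^T x + lambda^T (A x - b)
Stationarity (grad_x L = 0): Q x + c + A^T lambda = 0.
Primal feasibility: A x = b.

This gives the KKT block system:
  [ Q   A^T ] [ x     ]   [-c ]
  [ A    0  ] [ lambda ] = [ b ]

Solving the linear system:
  x*      = (-1.4699, -1.0085, -1.7909)
  lambda* = (5.2625)
  f(x*)   = 28.9208

x* = (-1.4699, -1.0085, -1.7909), lambda* = (5.2625)


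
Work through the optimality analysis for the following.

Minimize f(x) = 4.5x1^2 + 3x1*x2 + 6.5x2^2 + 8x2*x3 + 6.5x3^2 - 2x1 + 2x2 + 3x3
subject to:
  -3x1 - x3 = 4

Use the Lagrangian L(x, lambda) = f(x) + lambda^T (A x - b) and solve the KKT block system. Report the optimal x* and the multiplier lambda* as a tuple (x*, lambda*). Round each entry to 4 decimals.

Form the Lagrangian:
  L(x, lambda) = (1/2) x^T Q x + c^T x + lambda^T (A x - b)
Stationarity (grad_x L = 0): Q x + c + A^T lambda = 0.
Primal feasibility: A x = b.

This gives the KKT block system:
  [ Q   A^T ] [ x     ]   [-c ]
  [ A    0  ] [ lambda ] = [ b ]

Solving the linear system:
  x*      = (-1.0485, 0.614, -0.8546)
  lambda* = (-3.198)
  f(x*)   = 6.7765

x* = (-1.0485, 0.614, -0.8546), lambda* = (-3.198)


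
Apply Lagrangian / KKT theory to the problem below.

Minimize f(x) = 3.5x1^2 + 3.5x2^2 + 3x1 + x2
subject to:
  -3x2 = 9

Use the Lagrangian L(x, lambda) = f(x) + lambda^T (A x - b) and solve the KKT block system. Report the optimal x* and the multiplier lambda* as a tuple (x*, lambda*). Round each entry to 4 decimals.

Form the Lagrangian:
  L(x, lambda) = (1/2) x^T Q x + c^T x + lambda^T (A x - b)
Stationarity (grad_x L = 0): Q x + c + A^T lambda = 0.
Primal feasibility: A x = b.

This gives the KKT block system:
  [ Q   A^T ] [ x     ]   [-c ]
  [ A    0  ] [ lambda ] = [ b ]

Solving the linear system:
  x*      = (-0.4286, -3)
  lambda* = (-6.6667)
  f(x*)   = 27.8571

x* = (-0.4286, -3), lambda* = (-6.6667)


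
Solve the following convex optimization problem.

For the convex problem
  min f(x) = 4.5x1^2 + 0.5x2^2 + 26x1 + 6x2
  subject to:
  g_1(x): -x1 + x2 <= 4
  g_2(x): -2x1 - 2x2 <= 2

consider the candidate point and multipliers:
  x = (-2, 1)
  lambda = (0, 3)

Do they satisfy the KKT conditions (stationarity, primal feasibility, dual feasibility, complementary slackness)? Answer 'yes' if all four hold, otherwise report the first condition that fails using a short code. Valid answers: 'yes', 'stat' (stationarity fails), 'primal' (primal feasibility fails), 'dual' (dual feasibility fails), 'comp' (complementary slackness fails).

Gradient of f: grad f(x) = Q x + c = (8, 7)
Constraint values g_i(x) = a_i^T x - b_i:
  g_1((-2, 1)) = -1
  g_2((-2, 1)) = 0
Stationarity residual: grad f(x) + sum_i lambda_i a_i = (2, 1)
  -> stationarity FAILS
Primal feasibility (all g_i <= 0): OK
Dual feasibility (all lambda_i >= 0): OK
Complementary slackness (lambda_i * g_i(x) = 0 for all i): OK

Verdict: the first failing condition is stationarity -> stat.

stat


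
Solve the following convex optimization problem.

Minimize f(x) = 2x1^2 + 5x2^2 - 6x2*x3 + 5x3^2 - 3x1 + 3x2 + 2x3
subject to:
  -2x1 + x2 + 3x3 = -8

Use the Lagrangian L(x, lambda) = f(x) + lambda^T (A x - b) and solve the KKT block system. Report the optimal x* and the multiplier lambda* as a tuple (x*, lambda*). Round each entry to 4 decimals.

Form the Lagrangian:
  L(x, lambda) = (1/2) x^T Q x + c^T x + lambda^T (A x - b)
Stationarity (grad_x L = 0): Q x + c + A^T lambda = 0.
Primal feasibility: A x = b.

This gives the KKT block system:
  [ Q   A^T ] [ x     ]   [-c ]
  [ A    0  ] [ lambda ] = [ b ]

Solving the linear system:
  x*      = (1.4, -1.225, -1.325)
  lambda* = (1.3)
  f(x*)   = -0.0625

x* = (1.4, -1.225, -1.325), lambda* = (1.3)


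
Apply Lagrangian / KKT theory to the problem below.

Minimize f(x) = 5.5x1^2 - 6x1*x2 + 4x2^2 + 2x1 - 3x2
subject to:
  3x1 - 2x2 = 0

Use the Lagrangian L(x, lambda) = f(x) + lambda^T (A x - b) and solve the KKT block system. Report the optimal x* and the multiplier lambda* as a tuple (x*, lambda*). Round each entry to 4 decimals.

Form the Lagrangian:
  L(x, lambda) = (1/2) x^T Q x + c^T x + lambda^T (A x - b)
Stationarity (grad_x L = 0): Q x + c + A^T lambda = 0.
Primal feasibility: A x = b.

This gives the KKT block system:
  [ Q   A^T ] [ x     ]   [-c ]
  [ A    0  ] [ lambda ] = [ b ]

Solving the linear system:
  x*      = (0.2273, 0.3409)
  lambda* = (-0.8182)
  f(x*)   = -0.2841

x* = (0.2273, 0.3409), lambda* = (-0.8182)


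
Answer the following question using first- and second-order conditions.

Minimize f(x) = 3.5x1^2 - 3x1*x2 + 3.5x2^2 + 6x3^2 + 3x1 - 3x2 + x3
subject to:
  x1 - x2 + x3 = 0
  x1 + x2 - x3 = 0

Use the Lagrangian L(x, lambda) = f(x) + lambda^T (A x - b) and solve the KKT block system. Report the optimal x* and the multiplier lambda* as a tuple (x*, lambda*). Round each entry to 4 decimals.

Form the Lagrangian:
  L(x, lambda) = (1/2) x^T Q x + c^T x + lambda^T (A x - b)
Stationarity (grad_x L = 0): Q x + c + A^T lambda = 0.
Primal feasibility: A x = b.

This gives the KKT block system:
  [ Q   A^T ] [ x     ]   [-c ]
  [ A    0  ] [ lambda ] = [ b ]

Solving the linear system:
  x*      = (0, 0.1053, 0.1053)
  lambda* = (-2.4737, -0.2105)
  f(x*)   = -0.1053

x* = (0, 0.1053, 0.1053), lambda* = (-2.4737, -0.2105)


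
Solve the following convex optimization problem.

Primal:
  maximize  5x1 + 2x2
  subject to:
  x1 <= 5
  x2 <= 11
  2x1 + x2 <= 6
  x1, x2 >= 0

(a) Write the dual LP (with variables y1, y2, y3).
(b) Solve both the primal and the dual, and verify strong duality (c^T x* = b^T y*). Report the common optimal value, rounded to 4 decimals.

The standard primal-dual pair for 'max c^T x s.t. A x <= b, x >= 0' is:
  Dual:  min b^T y  s.t.  A^T y >= c,  y >= 0.

So the dual LP is:
  minimize  5y1 + 11y2 + 6y3
  subject to:
    y1 + 2y3 >= 5
    y2 + y3 >= 2
    y1, y2, y3 >= 0

Solving the primal: x* = (3, 0).
  primal value c^T x* = 15.
Solving the dual: y* = (0, 0, 2.5).
  dual value b^T y* = 15.
Strong duality: c^T x* = b^T y*. Confirmed.

15


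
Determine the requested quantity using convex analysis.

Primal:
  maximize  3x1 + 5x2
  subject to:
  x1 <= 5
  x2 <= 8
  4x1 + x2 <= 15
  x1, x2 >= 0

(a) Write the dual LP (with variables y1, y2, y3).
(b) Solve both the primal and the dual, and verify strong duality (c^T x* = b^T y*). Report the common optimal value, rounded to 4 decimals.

The standard primal-dual pair for 'max c^T x s.t. A x <= b, x >= 0' is:
  Dual:  min b^T y  s.t.  A^T y >= c,  y >= 0.

So the dual LP is:
  minimize  5y1 + 8y2 + 15y3
  subject to:
    y1 + 4y3 >= 3
    y2 + y3 >= 5
    y1, y2, y3 >= 0

Solving the primal: x* = (1.75, 8).
  primal value c^T x* = 45.25.
Solving the dual: y* = (0, 4.25, 0.75).
  dual value b^T y* = 45.25.
Strong duality: c^T x* = b^T y*. Confirmed.

45.25


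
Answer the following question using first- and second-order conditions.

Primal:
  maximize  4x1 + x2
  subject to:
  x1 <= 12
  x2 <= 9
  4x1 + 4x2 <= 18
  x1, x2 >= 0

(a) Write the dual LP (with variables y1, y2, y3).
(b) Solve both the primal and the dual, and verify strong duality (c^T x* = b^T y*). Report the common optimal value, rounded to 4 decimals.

The standard primal-dual pair for 'max c^T x s.t. A x <= b, x >= 0' is:
  Dual:  min b^T y  s.t.  A^T y >= c,  y >= 0.

So the dual LP is:
  minimize  12y1 + 9y2 + 18y3
  subject to:
    y1 + 4y3 >= 4
    y2 + 4y3 >= 1
    y1, y2, y3 >= 0

Solving the primal: x* = (4.5, 0).
  primal value c^T x* = 18.
Solving the dual: y* = (0, 0, 1).
  dual value b^T y* = 18.
Strong duality: c^T x* = b^T y*. Confirmed.

18


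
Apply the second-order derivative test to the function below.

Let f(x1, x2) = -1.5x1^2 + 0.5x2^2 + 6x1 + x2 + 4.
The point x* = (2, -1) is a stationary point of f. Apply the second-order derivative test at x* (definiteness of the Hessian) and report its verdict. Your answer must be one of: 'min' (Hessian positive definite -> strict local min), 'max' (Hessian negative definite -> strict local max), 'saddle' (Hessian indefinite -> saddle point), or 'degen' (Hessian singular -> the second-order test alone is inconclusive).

Compute the Hessian H = grad^2 f:
  H = [[-3, 0], [0, 1]]
Verify stationarity: grad f(x*) = H x* + g = (0, 0).
Eigenvalues of H: -3, 1.
Eigenvalues have mixed signs, so H is indefinite -> x* is a saddle point.

saddle


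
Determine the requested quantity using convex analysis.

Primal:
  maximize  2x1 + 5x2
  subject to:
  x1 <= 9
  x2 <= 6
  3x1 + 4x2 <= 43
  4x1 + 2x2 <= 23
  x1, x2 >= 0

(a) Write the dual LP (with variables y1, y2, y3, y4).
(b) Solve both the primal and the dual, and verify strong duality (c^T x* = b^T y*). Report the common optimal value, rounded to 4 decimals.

The standard primal-dual pair for 'max c^T x s.t. A x <= b, x >= 0' is:
  Dual:  min b^T y  s.t.  A^T y >= c,  y >= 0.

So the dual LP is:
  minimize  9y1 + 6y2 + 43y3 + 23y4
  subject to:
    y1 + 3y3 + 4y4 >= 2
    y2 + 4y3 + 2y4 >= 5
    y1, y2, y3, y4 >= 0

Solving the primal: x* = (2.75, 6).
  primal value c^T x* = 35.5.
Solving the dual: y* = (0, 4, 0, 0.5).
  dual value b^T y* = 35.5.
Strong duality: c^T x* = b^T y*. Confirmed.

35.5


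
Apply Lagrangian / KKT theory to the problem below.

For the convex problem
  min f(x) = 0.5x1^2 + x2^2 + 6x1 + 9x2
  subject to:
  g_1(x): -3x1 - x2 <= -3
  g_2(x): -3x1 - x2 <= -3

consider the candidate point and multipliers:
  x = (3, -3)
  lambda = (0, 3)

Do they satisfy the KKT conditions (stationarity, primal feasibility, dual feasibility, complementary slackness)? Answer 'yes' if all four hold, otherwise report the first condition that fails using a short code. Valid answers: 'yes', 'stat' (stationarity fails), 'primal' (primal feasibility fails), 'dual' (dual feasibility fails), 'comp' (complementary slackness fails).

Gradient of f: grad f(x) = Q x + c = (9, 3)
Constraint values g_i(x) = a_i^T x - b_i:
  g_1((3, -3)) = -3
  g_2((3, -3)) = -3
Stationarity residual: grad f(x) + sum_i lambda_i a_i = (0, 0)
  -> stationarity OK
Primal feasibility (all g_i <= 0): OK
Dual feasibility (all lambda_i >= 0): OK
Complementary slackness (lambda_i * g_i(x) = 0 for all i): FAILS

Verdict: the first failing condition is complementary_slackness -> comp.

comp


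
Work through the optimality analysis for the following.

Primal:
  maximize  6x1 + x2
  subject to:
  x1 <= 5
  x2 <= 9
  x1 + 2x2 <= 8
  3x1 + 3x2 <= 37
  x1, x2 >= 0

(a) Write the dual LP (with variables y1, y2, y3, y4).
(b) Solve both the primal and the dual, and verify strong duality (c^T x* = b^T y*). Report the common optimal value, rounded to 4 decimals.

The standard primal-dual pair for 'max c^T x s.t. A x <= b, x >= 0' is:
  Dual:  min b^T y  s.t.  A^T y >= c,  y >= 0.

So the dual LP is:
  minimize  5y1 + 9y2 + 8y3 + 37y4
  subject to:
    y1 + y3 + 3y4 >= 6
    y2 + 2y3 + 3y4 >= 1
    y1, y2, y3, y4 >= 0

Solving the primal: x* = (5, 1.5).
  primal value c^T x* = 31.5.
Solving the dual: y* = (5.5, 0, 0.5, 0).
  dual value b^T y* = 31.5.
Strong duality: c^T x* = b^T y*. Confirmed.

31.5


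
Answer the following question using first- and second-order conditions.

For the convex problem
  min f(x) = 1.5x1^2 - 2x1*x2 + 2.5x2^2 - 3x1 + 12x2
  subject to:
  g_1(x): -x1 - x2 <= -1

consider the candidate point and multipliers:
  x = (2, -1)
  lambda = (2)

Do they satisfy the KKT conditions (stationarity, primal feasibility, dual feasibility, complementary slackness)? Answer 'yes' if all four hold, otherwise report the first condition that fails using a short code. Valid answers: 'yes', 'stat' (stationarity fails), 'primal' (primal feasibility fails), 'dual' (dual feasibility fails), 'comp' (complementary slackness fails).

Gradient of f: grad f(x) = Q x + c = (5, 3)
Constraint values g_i(x) = a_i^T x - b_i:
  g_1((2, -1)) = 0
Stationarity residual: grad f(x) + sum_i lambda_i a_i = (3, 1)
  -> stationarity FAILS
Primal feasibility (all g_i <= 0): OK
Dual feasibility (all lambda_i >= 0): OK
Complementary slackness (lambda_i * g_i(x) = 0 for all i): OK

Verdict: the first failing condition is stationarity -> stat.

stat


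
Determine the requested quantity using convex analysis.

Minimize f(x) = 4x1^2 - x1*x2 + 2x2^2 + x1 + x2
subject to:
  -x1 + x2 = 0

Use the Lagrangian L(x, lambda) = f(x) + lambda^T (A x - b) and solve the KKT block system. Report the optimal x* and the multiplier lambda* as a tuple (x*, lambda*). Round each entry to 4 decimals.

Form the Lagrangian:
  L(x, lambda) = (1/2) x^T Q x + c^T x + lambda^T (A x - b)
Stationarity (grad_x L = 0): Q x + c + A^T lambda = 0.
Primal feasibility: A x = b.

This gives the KKT block system:
  [ Q   A^T ] [ x     ]   [-c ]
  [ A    0  ] [ lambda ] = [ b ]

Solving the linear system:
  x*      = (-0.2, -0.2)
  lambda* = (-0.4)
  f(x*)   = -0.2

x* = (-0.2, -0.2), lambda* = (-0.4)


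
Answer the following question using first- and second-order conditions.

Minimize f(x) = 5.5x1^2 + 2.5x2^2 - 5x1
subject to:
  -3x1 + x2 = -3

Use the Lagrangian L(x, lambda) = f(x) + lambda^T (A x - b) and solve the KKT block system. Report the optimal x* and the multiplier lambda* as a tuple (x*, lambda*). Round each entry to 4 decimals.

Form the Lagrangian:
  L(x, lambda) = (1/2) x^T Q x + c^T x + lambda^T (A x - b)
Stationarity (grad_x L = 0): Q x + c + A^T lambda = 0.
Primal feasibility: A x = b.

This gives the KKT block system:
  [ Q   A^T ] [ x     ]   [-c ]
  [ A    0  ] [ lambda ] = [ b ]

Solving the linear system:
  x*      = (0.8929, -0.3214)
  lambda* = (1.6071)
  f(x*)   = 0.1786

x* = (0.8929, -0.3214), lambda* = (1.6071)


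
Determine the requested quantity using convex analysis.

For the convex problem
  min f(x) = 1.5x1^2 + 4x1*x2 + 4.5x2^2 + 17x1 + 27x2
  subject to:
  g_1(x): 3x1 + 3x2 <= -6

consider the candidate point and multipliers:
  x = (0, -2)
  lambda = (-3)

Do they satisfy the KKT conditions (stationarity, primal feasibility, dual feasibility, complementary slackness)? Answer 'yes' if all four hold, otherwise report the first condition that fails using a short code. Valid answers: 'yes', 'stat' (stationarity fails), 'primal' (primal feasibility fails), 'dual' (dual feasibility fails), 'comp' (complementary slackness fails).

Gradient of f: grad f(x) = Q x + c = (9, 9)
Constraint values g_i(x) = a_i^T x - b_i:
  g_1((0, -2)) = 0
Stationarity residual: grad f(x) + sum_i lambda_i a_i = (0, 0)
  -> stationarity OK
Primal feasibility (all g_i <= 0): OK
Dual feasibility (all lambda_i >= 0): FAILS
Complementary slackness (lambda_i * g_i(x) = 0 for all i): OK

Verdict: the first failing condition is dual_feasibility -> dual.

dual


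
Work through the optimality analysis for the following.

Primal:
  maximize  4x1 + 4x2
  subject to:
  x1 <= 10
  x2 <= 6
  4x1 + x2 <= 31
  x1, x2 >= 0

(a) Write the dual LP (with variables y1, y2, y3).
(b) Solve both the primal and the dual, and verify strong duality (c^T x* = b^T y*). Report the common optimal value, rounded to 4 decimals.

The standard primal-dual pair for 'max c^T x s.t. A x <= b, x >= 0' is:
  Dual:  min b^T y  s.t.  A^T y >= c,  y >= 0.

So the dual LP is:
  minimize  10y1 + 6y2 + 31y3
  subject to:
    y1 + 4y3 >= 4
    y2 + y3 >= 4
    y1, y2, y3 >= 0

Solving the primal: x* = (6.25, 6).
  primal value c^T x* = 49.
Solving the dual: y* = (0, 3, 1).
  dual value b^T y* = 49.
Strong duality: c^T x* = b^T y*. Confirmed.

49


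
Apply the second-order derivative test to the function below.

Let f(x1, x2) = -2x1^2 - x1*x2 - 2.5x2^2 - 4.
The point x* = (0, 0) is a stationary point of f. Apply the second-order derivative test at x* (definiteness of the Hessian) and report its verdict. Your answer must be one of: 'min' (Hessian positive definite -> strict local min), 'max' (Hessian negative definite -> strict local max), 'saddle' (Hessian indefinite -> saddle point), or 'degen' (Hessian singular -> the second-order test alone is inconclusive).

Compute the Hessian H = grad^2 f:
  H = [[-4, -1], [-1, -5]]
Verify stationarity: grad f(x*) = H x* + g = (0, 0).
Eigenvalues of H: -5.618, -3.382.
Both eigenvalues < 0, so H is negative definite -> x* is a strict local max.

max


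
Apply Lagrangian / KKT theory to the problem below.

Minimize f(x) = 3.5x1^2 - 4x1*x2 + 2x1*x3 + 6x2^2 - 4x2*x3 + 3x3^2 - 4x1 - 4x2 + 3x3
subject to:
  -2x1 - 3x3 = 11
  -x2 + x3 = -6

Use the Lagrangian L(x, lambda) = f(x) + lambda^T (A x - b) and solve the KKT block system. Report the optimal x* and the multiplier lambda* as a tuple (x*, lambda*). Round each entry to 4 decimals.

Form the Lagrangian:
  L(x, lambda) = (1/2) x^T Q x + c^T x + lambda^T (A x - b)
Stationarity (grad_x L = 0): Q x + c + A^T lambda = 0.
Primal feasibility: A x = b.

This gives the KKT block system:
  [ Q   A^T ] [ x     ]   [-c ]
  [ A    0  ] [ lambda ] = [ b ]

Solving the linear system:
  x*      = (1.9528, 1.0315, -4.9685)
  lambda* = (-2.1969, 20.4409)
  f(x*)   = 59.9843

x* = (1.9528, 1.0315, -4.9685), lambda* = (-2.1969, 20.4409)


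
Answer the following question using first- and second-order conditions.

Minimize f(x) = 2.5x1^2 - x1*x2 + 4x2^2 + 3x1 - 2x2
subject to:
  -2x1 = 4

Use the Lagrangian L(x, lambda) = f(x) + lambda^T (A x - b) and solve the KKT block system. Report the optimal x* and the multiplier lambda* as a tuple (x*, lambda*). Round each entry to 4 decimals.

Form the Lagrangian:
  L(x, lambda) = (1/2) x^T Q x + c^T x + lambda^T (A x - b)
Stationarity (grad_x L = 0): Q x + c + A^T lambda = 0.
Primal feasibility: A x = b.

This gives the KKT block system:
  [ Q   A^T ] [ x     ]   [-c ]
  [ A    0  ] [ lambda ] = [ b ]

Solving the linear system:
  x*      = (-2, 0)
  lambda* = (-3.5)
  f(x*)   = 4

x* = (-2, 0), lambda* = (-3.5)


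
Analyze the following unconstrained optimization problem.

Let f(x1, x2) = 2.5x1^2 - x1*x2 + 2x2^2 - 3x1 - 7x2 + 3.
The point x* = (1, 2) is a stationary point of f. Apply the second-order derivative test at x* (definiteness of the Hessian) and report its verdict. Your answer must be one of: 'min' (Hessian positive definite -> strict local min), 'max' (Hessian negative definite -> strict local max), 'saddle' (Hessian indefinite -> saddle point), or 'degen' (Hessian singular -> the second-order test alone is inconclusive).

Compute the Hessian H = grad^2 f:
  H = [[5, -1], [-1, 4]]
Verify stationarity: grad f(x*) = H x* + g = (0, 0).
Eigenvalues of H: 3.382, 5.618.
Both eigenvalues > 0, so H is positive definite -> x* is a strict local min.

min


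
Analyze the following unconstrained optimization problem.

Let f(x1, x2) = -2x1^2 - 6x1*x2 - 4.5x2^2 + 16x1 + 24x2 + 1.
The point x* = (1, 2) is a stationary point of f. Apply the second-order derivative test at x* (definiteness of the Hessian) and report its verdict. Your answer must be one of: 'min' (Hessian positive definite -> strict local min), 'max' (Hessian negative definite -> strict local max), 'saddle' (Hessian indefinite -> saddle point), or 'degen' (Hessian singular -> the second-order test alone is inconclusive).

Compute the Hessian H = grad^2 f:
  H = [[-4, -6], [-6, -9]]
Verify stationarity: grad f(x*) = H x* + g = (0, 0).
Eigenvalues of H: -13, 0.
H has a zero eigenvalue (singular; negative semidefinite but not definite), so H is neither positive definite, negative definite, nor indefinite. The second-order test alone is inconclusive -> degen.
(Indeed, f is constant along the null direction of H through x*, so x* is not a strict local extremum.)

degen


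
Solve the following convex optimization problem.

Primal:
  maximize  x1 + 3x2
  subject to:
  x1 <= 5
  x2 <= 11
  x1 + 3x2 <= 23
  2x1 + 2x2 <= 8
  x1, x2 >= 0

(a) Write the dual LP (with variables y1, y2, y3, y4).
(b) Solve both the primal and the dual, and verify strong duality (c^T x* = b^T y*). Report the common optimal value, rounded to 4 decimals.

The standard primal-dual pair for 'max c^T x s.t. A x <= b, x >= 0' is:
  Dual:  min b^T y  s.t.  A^T y >= c,  y >= 0.

So the dual LP is:
  minimize  5y1 + 11y2 + 23y3 + 8y4
  subject to:
    y1 + y3 + 2y4 >= 1
    y2 + 3y3 + 2y4 >= 3
    y1, y2, y3, y4 >= 0

Solving the primal: x* = (0, 4).
  primal value c^T x* = 12.
Solving the dual: y* = (0, 0, 0, 1.5).
  dual value b^T y* = 12.
Strong duality: c^T x* = b^T y*. Confirmed.

12


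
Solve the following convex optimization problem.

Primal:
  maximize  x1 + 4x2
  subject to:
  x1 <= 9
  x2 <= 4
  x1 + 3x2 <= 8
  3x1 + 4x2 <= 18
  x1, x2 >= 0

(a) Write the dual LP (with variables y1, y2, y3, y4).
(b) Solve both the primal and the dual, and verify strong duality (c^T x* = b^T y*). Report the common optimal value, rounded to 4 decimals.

The standard primal-dual pair for 'max c^T x s.t. A x <= b, x >= 0' is:
  Dual:  min b^T y  s.t.  A^T y >= c,  y >= 0.

So the dual LP is:
  minimize  9y1 + 4y2 + 8y3 + 18y4
  subject to:
    y1 + y3 + 3y4 >= 1
    y2 + 3y3 + 4y4 >= 4
    y1, y2, y3, y4 >= 0

Solving the primal: x* = (0, 2.6667).
  primal value c^T x* = 10.6667.
Solving the dual: y* = (0, 0, 1.3333, 0).
  dual value b^T y* = 10.6667.
Strong duality: c^T x* = b^T y*. Confirmed.

10.6667
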